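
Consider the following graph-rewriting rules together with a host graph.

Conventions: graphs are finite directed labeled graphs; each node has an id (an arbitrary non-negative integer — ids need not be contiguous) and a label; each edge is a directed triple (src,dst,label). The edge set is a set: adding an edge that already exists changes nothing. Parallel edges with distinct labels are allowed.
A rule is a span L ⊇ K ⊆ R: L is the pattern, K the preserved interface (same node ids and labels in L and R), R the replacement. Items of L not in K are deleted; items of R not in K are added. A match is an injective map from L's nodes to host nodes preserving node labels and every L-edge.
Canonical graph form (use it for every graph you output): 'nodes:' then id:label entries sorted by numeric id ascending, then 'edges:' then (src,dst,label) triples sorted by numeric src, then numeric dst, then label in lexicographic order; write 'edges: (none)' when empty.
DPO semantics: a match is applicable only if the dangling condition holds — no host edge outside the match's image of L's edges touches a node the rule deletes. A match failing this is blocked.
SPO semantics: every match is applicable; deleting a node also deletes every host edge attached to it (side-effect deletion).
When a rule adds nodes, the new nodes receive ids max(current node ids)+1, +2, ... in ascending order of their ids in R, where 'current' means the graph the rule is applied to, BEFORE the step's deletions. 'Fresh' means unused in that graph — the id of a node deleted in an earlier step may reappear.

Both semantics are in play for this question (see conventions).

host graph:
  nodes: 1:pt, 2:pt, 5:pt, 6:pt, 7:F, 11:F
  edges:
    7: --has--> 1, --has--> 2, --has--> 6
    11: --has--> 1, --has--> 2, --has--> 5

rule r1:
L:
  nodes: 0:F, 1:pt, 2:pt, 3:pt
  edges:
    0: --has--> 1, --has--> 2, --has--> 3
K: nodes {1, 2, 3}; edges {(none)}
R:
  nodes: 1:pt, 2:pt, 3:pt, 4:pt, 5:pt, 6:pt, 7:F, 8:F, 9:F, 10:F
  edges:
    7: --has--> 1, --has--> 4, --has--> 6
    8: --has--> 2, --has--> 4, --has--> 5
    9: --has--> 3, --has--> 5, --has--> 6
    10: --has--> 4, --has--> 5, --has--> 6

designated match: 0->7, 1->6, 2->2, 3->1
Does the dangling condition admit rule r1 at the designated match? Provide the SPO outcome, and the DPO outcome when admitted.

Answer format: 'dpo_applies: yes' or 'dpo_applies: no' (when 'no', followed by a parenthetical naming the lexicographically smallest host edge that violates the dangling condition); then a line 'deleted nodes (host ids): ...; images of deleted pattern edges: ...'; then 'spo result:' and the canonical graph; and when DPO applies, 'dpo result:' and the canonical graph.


dpo_applies: yes
deleted nodes (host ids): 7; images of deleted pattern edges: (7,1,has); (7,2,has); (7,6,has)
spo result:
nodes: 1:pt, 2:pt, 5:pt, 6:pt, 11:F, 12:pt, 13:pt, 14:pt, 15:F, 16:F, 17:F, 18:F
edges: (11,1,has); (11,2,has); (11,5,has); (15,6,has); (15,12,has); (15,14,has); (16,2,has); (16,12,has); (16,13,has); (17,1,has); (17,13,has); (17,14,has); (18,12,has); (18,13,has); (18,14,has)
dpo result:
nodes: 1:pt, 2:pt, 5:pt, 6:pt, 11:F, 12:pt, 13:pt, 14:pt, 15:F, 16:F, 17:F, 18:F
edges: (11,1,has); (11,2,has); (11,5,has); (15,6,has); (15,12,has); (15,14,has); (16,2,has); (16,12,has); (16,13,has); (17,1,has); (17,13,has); (17,14,has); (18,12,has); (18,13,has); (18,14,has)


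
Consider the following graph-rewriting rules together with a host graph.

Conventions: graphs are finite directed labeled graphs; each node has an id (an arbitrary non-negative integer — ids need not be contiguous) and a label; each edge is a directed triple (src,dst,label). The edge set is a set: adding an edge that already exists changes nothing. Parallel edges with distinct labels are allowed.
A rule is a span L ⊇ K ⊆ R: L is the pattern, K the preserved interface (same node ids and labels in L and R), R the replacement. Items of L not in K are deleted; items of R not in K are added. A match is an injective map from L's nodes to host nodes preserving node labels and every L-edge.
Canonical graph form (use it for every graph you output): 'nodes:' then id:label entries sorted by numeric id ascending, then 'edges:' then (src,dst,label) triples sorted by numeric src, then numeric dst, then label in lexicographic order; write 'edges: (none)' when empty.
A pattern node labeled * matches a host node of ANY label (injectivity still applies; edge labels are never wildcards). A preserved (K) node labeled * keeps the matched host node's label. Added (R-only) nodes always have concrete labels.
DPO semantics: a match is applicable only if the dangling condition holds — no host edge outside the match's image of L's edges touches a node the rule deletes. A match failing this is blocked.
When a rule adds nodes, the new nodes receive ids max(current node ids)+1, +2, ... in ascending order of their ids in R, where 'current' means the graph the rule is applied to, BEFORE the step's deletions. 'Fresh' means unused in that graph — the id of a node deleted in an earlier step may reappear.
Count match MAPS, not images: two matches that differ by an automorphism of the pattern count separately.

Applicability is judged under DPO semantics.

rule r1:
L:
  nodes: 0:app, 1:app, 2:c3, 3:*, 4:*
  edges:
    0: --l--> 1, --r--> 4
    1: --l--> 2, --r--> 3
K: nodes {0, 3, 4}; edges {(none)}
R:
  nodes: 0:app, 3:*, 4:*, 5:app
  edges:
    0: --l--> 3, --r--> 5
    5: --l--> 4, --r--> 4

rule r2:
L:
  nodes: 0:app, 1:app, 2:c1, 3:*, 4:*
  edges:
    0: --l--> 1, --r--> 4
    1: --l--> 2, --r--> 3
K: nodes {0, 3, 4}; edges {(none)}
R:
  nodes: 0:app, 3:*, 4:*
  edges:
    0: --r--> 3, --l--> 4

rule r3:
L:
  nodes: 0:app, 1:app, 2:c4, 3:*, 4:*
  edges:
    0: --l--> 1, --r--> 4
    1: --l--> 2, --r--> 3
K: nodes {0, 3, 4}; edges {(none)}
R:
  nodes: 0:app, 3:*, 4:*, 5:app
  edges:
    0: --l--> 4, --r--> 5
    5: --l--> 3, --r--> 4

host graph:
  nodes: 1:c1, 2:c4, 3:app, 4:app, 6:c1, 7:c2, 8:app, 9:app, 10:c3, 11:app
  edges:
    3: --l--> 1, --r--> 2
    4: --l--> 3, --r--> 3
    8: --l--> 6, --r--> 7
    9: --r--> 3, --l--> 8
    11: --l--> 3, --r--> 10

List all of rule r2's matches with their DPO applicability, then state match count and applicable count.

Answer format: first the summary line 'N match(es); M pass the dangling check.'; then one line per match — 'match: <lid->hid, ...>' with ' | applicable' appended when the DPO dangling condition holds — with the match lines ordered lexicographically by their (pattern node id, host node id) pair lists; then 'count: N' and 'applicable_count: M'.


2 match(es); 1 pass the dangling check.
match: 0->9, 1->8, 2->6, 3->7, 4->3 | applicable
match: 0->11, 1->3, 2->1, 3->2, 4->10
count: 2
applicable_count: 1


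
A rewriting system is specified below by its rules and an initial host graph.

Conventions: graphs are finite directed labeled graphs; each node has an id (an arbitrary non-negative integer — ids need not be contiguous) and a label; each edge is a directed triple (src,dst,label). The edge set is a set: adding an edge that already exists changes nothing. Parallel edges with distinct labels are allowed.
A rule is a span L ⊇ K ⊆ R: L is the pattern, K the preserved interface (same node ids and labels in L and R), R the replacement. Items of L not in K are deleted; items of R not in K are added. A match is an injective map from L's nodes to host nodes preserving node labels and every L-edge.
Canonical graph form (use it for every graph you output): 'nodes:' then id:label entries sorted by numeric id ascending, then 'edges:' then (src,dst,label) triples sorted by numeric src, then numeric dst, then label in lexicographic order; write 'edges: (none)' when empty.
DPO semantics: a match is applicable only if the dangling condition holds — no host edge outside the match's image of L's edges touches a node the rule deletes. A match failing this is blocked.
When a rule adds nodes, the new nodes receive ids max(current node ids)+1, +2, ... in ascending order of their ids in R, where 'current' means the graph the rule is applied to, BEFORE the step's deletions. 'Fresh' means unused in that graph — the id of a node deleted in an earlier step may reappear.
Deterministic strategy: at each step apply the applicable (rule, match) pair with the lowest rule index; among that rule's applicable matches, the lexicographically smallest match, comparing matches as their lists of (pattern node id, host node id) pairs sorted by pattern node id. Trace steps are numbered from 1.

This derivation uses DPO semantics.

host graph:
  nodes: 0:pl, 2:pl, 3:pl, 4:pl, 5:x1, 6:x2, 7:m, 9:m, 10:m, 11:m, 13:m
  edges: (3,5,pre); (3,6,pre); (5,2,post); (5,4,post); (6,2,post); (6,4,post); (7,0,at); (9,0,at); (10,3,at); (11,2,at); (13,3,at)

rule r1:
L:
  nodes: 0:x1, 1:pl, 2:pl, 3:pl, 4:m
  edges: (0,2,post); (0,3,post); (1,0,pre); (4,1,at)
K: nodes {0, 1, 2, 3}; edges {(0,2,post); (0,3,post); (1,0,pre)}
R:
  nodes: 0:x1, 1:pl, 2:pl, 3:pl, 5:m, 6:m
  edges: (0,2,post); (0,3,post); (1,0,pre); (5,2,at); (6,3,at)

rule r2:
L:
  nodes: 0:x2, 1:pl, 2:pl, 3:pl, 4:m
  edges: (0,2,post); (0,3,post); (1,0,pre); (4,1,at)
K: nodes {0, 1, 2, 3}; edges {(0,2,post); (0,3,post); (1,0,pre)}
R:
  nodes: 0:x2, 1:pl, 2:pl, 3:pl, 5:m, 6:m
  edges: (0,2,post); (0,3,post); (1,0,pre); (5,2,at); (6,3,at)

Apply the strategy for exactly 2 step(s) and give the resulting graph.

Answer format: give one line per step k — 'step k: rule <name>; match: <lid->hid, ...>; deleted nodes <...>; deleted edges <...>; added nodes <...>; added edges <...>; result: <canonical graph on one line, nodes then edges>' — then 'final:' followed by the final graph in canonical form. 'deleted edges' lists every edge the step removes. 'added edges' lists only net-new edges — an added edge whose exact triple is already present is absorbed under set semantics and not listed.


step 1: rule r1; match: 0->5, 1->3, 2->2, 3->4, 4->10; deleted nodes 10; deleted edges (10,3,at); added nodes 14, 15; added edges (14,2,at); (15,4,at); result: nodes: 0:pl, 2:pl, 3:pl, 4:pl, 5:x1, 6:x2, 7:m, 9:m, 11:m, 13:m, 14:m, 15:m edges: (3,5,pre); (3,6,pre); (5,2,post); (5,4,post); (6,2,post); (6,4,post); (7,0,at); (9,0,at); (11,2,at); (13,3,at); (14,2,at); (15,4,at)
step 2: rule r1; match: 0->5, 1->3, 2->2, 3->4, 4->13; deleted nodes 13; deleted edges (13,3,at); added nodes 16, 17; added edges (16,2,at); (17,4,at); result: nodes: 0:pl, 2:pl, 3:pl, 4:pl, 5:x1, 6:x2, 7:m, 9:m, 11:m, 14:m, 15:m, 16:m, 17:m edges: (3,5,pre); (3,6,pre); (5,2,post); (5,4,post); (6,2,post); (6,4,post); (7,0,at); (9,0,at); (11,2,at); (14,2,at); (15,4,at); (16,2,at); (17,4,at)
final:
nodes: 0:pl, 2:pl, 3:pl, 4:pl, 5:x1, 6:x2, 7:m, 9:m, 11:m, 14:m, 15:m, 16:m, 17:m
edges: (3,5,pre); (3,6,pre); (5,2,post); (5,4,post); (6,2,post); (6,4,post); (7,0,at); (9,0,at); (11,2,at); (14,2,at); (15,4,at); (16,2,at); (17,4,at)


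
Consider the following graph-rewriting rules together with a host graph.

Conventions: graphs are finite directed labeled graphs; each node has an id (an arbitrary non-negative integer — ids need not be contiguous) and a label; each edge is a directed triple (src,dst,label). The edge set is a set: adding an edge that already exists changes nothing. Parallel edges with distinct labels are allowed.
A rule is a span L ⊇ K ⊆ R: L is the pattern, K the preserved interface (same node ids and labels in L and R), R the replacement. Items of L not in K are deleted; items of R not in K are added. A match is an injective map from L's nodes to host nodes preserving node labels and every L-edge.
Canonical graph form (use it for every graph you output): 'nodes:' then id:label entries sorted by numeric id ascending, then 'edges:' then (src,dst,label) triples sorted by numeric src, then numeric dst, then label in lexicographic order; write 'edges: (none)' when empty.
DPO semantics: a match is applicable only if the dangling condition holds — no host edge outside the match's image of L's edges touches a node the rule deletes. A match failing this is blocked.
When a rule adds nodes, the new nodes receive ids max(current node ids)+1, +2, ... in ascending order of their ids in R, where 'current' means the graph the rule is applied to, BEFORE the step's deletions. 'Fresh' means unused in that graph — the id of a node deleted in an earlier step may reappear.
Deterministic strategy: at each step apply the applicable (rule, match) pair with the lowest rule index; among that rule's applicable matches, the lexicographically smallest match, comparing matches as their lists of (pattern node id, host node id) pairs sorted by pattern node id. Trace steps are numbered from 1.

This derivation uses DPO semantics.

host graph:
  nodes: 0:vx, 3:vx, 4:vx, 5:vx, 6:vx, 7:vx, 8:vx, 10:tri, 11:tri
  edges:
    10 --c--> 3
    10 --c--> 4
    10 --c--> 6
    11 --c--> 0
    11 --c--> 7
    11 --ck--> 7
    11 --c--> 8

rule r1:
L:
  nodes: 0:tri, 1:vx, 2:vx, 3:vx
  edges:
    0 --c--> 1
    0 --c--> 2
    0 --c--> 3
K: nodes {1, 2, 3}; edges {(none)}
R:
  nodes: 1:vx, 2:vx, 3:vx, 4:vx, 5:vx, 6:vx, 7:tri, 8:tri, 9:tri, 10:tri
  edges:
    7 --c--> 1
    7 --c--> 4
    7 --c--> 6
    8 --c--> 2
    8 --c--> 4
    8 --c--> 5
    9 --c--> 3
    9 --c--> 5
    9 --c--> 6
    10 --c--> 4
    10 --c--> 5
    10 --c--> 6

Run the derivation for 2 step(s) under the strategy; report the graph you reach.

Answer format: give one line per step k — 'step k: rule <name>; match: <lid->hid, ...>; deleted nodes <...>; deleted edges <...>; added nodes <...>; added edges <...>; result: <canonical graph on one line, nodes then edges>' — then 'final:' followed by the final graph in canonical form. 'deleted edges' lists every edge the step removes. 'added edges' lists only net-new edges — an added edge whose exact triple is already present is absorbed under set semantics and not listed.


step 1: rule r1; match: 0->10, 1->3, 2->4, 3->6; deleted nodes 10; deleted edges (10,3,c); (10,4,c); (10,6,c); added nodes 12, 13, 14, 15, 16, 17, 18; added edges (15,3,c); (15,12,c); (15,14,c); (16,4,c); (16,12,c); (16,13,c); (17,6,c); (17,13,c); (17,14,c); (18,12,c); (18,13,c); (18,14,c); result: nodes: 0:vx, 3:vx, 4:vx, 5:vx, 6:vx, 7:vx, 8:vx, 11:tri, 12:vx, 13:vx, 14:vx, 15:tri, 16:tri, 17:tri, 18:tri edges: (11,0,c); (11,7,c); (11,7,ck); (11,8,c); (15,3,c); (15,12,c); (15,14,c); (16,4,c); (16,12,c); (16,13,c); (17,6,c); (17,13,c); (17,14,c); (18,12,c); (18,13,c); (18,14,c)
step 2: rule r1; match: 0->15, 1->3, 2->12, 3->14; deleted nodes 15; deleted edges (15,3,c); (15,12,c); (15,14,c); added nodes 19, 20, 21, 22, 23, 24, 25; added edges (22,3,c); (22,19,c); (22,21,c); (23,12,c); (23,19,c); (23,20,c); (24,14,c); (24,20,c); (24,21,c); (25,19,c); (25,20,c); (25,21,c); result: nodes: 0:vx, 3:vx, 4:vx, 5:vx, 6:vx, 7:vx, 8:vx, 11:tri, 12:vx, 13:vx, 14:vx, 16:tri, 17:tri, 18:tri, 19:vx, 20:vx, 21:vx, 22:tri, 23:tri, 24:tri, 25:tri edges: (11,0,c); (11,7,c); (11,7,ck); (11,8,c); (16,4,c); (16,12,c); (16,13,c); (17,6,c); (17,13,c); (17,14,c); (18,12,c); (18,13,c); (18,14,c); (22,3,c); (22,19,c); (22,21,c); (23,12,c); (23,19,c); (23,20,c); (24,14,c); (24,20,c); (24,21,c); (25,19,c); (25,20,c); (25,21,c)
final:
nodes: 0:vx, 3:vx, 4:vx, 5:vx, 6:vx, 7:vx, 8:vx, 11:tri, 12:vx, 13:vx, 14:vx, 16:tri, 17:tri, 18:tri, 19:vx, 20:vx, 21:vx, 22:tri, 23:tri, 24:tri, 25:tri
edges: (11,0,c); (11,7,c); (11,7,ck); (11,8,c); (16,4,c); (16,12,c); (16,13,c); (17,6,c); (17,13,c); (17,14,c); (18,12,c); (18,13,c); (18,14,c); (22,3,c); (22,19,c); (22,21,c); (23,12,c); (23,19,c); (23,20,c); (24,14,c); (24,20,c); (24,21,c); (25,19,c); (25,20,c); (25,21,c)


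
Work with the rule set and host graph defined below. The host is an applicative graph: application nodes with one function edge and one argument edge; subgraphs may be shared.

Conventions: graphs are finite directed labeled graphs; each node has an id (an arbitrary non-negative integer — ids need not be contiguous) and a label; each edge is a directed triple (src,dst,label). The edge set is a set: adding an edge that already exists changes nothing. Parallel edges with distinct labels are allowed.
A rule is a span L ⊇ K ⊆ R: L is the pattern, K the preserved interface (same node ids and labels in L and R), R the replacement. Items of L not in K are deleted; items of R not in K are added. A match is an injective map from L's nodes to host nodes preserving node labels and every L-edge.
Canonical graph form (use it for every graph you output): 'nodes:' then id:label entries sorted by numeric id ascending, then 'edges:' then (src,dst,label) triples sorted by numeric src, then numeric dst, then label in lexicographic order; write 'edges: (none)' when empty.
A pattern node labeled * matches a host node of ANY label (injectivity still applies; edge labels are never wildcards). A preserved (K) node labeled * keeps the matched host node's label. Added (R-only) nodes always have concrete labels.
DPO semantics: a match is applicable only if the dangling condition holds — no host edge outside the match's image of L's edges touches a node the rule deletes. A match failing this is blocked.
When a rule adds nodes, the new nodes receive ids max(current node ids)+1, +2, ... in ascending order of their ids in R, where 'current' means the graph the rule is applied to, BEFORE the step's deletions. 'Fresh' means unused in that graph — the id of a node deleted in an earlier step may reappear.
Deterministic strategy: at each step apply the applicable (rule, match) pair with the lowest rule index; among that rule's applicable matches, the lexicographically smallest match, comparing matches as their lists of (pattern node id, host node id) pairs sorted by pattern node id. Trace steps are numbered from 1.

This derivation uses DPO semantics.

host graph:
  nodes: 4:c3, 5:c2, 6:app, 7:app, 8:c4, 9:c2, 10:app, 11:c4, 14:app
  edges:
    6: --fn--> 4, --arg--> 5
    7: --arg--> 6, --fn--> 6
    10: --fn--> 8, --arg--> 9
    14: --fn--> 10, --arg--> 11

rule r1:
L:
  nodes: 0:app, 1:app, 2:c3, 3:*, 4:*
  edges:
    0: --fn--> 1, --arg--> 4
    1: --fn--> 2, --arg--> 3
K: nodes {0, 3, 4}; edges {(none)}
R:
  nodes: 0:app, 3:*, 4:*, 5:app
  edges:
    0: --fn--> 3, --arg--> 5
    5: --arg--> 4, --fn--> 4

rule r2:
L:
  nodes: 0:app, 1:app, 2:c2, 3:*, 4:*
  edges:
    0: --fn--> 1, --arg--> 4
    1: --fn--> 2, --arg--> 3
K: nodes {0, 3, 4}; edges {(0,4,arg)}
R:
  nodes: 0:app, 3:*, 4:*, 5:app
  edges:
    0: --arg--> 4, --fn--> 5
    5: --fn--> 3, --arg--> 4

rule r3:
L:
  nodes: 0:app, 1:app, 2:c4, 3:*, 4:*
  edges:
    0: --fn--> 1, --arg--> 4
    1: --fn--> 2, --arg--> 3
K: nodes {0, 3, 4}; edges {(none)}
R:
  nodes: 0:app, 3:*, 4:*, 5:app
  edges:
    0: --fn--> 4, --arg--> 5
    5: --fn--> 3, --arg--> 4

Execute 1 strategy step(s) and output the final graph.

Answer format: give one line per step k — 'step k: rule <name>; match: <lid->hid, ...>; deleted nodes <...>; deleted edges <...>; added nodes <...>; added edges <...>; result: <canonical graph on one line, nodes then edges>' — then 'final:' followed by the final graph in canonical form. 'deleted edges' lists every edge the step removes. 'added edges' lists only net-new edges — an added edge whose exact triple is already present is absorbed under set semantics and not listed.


step 1: rule r3; match: 0->14, 1->10, 2->8, 3->9, 4->11; deleted nodes 8, 10; deleted edges (10,8,fn); (10,9,arg); (14,10,fn); (14,11,arg); added nodes 15; added edges (14,11,fn); (14,15,arg); (15,9,fn); (15,11,arg); result: nodes: 4:c3, 5:c2, 6:app, 7:app, 9:c2, 11:c4, 14:app, 15:app edges: (6,4,fn); (6,5,arg); (7,6,arg); (7,6,fn); (14,11,fn); (14,15,arg); (15,9,fn); (15,11,arg)
final:
nodes: 4:c3, 5:c2, 6:app, 7:app, 9:c2, 11:c4, 14:app, 15:app
edges: (6,4,fn); (6,5,arg); (7,6,arg); (7,6,fn); (14,11,fn); (14,15,arg); (15,9,fn); (15,11,arg)


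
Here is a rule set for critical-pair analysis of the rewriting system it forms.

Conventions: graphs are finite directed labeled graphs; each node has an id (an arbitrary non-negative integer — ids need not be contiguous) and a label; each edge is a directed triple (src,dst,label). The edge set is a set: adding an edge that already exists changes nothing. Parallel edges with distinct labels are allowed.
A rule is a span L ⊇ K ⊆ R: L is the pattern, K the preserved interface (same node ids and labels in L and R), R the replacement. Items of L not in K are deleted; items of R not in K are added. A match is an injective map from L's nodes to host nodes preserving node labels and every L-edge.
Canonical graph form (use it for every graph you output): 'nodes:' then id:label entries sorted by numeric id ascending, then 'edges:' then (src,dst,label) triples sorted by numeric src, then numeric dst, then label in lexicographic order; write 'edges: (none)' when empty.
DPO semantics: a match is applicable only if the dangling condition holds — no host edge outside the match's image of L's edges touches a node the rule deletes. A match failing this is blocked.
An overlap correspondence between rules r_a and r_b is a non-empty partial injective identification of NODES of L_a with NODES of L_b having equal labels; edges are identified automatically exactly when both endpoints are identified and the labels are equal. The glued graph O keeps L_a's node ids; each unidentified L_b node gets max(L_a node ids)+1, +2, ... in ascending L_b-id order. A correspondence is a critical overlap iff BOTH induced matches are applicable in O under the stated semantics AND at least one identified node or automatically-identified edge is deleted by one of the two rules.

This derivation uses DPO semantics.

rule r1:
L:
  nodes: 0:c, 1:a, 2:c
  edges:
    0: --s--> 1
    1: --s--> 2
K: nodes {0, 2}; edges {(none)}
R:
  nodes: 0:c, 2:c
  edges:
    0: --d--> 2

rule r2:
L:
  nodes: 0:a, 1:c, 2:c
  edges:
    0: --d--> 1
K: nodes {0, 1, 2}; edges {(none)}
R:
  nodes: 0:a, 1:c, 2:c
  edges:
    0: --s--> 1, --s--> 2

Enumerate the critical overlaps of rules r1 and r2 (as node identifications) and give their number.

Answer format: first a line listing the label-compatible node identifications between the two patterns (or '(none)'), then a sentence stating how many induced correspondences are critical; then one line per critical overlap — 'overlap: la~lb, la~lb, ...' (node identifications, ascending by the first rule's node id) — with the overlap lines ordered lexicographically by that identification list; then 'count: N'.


label-compatible node identifications between L(r1) and L(r2): 0~1, 0~2, 1~0, 2~1, 2~2
0 of the induced correspondences are critical overlaps of r1 and r2.
count: 0


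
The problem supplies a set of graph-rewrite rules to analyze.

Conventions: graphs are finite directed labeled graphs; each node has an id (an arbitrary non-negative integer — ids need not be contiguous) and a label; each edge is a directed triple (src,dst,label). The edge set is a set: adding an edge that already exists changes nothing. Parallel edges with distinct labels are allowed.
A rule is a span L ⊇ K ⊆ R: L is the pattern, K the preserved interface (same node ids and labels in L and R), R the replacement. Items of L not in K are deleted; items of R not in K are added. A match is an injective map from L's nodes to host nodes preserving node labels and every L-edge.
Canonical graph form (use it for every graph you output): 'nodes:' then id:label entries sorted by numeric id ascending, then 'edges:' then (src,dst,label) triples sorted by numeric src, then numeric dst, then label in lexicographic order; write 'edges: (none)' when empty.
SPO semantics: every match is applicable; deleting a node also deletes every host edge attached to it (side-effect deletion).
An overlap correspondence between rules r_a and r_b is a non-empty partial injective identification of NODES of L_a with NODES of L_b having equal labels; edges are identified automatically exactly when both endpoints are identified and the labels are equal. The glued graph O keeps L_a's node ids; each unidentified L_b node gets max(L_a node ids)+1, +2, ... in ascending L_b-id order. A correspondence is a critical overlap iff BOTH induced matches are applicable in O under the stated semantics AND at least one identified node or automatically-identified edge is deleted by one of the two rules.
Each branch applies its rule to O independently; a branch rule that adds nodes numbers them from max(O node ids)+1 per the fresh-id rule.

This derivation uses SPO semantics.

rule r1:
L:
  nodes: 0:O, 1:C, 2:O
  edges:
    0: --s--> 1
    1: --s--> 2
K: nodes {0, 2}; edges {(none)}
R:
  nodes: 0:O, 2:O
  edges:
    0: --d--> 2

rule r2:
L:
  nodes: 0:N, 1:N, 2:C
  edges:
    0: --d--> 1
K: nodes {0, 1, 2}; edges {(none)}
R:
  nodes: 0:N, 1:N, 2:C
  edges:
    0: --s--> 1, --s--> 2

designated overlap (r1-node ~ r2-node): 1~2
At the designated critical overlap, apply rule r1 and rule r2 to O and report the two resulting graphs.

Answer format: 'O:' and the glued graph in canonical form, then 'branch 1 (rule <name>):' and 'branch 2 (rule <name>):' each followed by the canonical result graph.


O:
nodes: 0:O, 1:C, 2:O, 3:N, 4:N
edges: (0,1,s); (1,2,s); (3,4,d)
branch 1 (rule r1):
nodes: 0:O, 2:O, 3:N, 4:N
edges: (0,2,d); (3,4,d)
branch 2 (rule r2):
nodes: 0:O, 1:C, 2:O, 3:N, 4:N
edges: (0,1,s); (1,2,s); (3,1,s); (3,4,s)


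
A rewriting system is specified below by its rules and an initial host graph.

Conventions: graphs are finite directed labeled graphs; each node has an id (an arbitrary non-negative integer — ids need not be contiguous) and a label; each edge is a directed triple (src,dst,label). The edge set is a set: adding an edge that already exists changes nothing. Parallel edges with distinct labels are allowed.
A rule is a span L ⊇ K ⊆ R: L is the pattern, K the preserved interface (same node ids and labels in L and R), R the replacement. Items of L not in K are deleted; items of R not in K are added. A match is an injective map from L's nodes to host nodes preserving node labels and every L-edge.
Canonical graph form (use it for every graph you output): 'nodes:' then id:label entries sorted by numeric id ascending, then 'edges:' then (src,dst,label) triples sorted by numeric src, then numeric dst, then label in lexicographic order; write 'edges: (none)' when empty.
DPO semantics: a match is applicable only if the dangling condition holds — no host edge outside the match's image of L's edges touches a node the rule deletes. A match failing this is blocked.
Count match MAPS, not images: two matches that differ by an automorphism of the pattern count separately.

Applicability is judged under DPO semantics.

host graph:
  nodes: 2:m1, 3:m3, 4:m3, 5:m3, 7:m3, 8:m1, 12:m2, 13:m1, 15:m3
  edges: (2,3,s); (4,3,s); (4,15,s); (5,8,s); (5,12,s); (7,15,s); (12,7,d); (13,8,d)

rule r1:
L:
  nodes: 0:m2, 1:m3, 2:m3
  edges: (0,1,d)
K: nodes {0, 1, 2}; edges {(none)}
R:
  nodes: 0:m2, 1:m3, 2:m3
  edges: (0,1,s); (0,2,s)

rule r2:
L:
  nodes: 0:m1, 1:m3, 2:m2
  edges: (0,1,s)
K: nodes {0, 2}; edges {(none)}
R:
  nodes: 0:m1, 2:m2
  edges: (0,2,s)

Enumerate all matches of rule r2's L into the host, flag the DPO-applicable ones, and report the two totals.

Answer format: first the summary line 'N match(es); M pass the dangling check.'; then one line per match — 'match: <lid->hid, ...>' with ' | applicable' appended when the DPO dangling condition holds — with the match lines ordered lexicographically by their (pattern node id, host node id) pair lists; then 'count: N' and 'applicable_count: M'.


1 match(es); 0 pass the dangling check.
match: 0->2, 1->3, 2->12
count: 1
applicable_count: 0


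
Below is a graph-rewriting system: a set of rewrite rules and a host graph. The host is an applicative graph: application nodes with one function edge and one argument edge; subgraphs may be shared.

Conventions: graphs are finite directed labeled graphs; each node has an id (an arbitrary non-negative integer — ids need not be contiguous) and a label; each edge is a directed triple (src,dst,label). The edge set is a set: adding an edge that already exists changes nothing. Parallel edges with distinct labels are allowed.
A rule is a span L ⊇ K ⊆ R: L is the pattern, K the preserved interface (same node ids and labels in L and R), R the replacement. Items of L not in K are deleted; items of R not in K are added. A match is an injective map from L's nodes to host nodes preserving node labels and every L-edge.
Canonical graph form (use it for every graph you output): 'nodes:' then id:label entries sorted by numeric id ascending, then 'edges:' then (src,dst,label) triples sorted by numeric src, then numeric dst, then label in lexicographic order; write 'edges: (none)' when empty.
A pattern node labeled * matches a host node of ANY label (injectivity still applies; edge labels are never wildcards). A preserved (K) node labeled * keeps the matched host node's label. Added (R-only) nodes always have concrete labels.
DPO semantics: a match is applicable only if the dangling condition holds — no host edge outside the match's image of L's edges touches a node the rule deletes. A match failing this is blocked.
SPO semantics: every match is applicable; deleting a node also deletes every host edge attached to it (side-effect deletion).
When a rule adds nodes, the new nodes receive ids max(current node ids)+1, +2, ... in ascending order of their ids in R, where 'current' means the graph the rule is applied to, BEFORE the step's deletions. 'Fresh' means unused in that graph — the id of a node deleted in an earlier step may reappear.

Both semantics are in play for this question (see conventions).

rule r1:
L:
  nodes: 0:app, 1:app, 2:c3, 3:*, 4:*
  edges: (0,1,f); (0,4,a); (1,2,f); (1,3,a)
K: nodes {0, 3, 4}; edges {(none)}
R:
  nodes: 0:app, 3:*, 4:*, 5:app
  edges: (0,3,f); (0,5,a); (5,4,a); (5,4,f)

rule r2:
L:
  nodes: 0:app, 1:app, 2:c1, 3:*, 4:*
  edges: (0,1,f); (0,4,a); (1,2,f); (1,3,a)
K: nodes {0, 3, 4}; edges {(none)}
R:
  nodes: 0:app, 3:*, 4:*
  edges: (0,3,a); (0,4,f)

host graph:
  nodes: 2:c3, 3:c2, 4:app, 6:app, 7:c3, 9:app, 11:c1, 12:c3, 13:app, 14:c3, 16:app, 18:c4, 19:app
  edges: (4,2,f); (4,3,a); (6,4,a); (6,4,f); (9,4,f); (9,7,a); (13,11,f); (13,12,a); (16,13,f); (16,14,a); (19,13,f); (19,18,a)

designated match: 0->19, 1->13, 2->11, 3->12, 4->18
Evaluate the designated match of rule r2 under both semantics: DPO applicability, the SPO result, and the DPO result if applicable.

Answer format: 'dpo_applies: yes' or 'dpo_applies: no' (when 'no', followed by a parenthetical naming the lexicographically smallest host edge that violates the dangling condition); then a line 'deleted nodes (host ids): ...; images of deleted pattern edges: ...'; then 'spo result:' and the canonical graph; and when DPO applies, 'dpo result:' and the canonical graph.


dpo_applies: no
(the rule deletes node 13, which keeps host edge (16,13,f) outside the match image — the dangling condition fails, DPO blocks; SPO proceeds and side-deletes such edges)
deleted nodes (host ids): 11, 13; images of deleted pattern edges: (13,11,f); (13,12,a); (19,13,f); (19,18,a)
spo result:
nodes: 2:c3, 3:c2, 4:app, 6:app, 7:c3, 9:app, 12:c3, 14:c3, 16:app, 18:c4, 19:app
edges: (4,2,f); (4,3,a); (6,4,a); (6,4,f); (9,4,f); (9,7,a); (16,14,a); (19,12,a); (19,18,f)


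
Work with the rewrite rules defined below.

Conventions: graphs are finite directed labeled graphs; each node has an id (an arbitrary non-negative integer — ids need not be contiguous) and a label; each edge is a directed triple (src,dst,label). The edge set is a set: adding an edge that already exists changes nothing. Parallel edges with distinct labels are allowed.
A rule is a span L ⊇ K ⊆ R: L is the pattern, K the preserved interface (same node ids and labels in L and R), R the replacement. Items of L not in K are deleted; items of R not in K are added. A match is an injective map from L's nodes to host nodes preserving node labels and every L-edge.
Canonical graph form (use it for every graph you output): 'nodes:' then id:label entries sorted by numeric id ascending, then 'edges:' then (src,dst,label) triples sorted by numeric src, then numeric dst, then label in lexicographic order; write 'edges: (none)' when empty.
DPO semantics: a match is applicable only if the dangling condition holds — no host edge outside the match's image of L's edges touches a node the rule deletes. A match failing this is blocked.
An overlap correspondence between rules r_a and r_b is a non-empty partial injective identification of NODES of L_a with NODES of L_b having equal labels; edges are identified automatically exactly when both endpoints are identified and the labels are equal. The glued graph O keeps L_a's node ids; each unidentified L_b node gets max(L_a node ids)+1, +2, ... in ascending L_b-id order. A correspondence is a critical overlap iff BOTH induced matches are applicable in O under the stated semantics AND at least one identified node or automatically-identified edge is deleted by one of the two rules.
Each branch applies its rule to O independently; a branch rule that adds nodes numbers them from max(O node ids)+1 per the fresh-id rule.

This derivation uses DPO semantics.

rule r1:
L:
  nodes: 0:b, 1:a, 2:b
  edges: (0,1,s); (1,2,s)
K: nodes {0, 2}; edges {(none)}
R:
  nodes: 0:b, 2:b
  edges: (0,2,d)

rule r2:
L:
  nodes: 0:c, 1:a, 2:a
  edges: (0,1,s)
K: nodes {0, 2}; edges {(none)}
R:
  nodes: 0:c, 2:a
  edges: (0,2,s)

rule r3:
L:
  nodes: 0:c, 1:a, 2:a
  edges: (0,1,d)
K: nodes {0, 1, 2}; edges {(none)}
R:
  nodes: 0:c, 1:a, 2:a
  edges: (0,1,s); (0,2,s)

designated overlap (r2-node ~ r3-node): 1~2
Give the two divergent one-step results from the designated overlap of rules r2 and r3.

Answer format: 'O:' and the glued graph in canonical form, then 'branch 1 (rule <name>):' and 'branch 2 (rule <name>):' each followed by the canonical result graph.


O:
nodes: 0:c, 1:a, 2:a, 3:c, 4:a
edges: (0,1,s); (3,4,d)
branch 1 (rule r2):
nodes: 0:c, 2:a, 3:c, 4:a
edges: (0,2,s); (3,4,d)
branch 2 (rule r3):
nodes: 0:c, 1:a, 2:a, 3:c, 4:a
edges: (0,1,s); (3,1,s); (3,4,s)


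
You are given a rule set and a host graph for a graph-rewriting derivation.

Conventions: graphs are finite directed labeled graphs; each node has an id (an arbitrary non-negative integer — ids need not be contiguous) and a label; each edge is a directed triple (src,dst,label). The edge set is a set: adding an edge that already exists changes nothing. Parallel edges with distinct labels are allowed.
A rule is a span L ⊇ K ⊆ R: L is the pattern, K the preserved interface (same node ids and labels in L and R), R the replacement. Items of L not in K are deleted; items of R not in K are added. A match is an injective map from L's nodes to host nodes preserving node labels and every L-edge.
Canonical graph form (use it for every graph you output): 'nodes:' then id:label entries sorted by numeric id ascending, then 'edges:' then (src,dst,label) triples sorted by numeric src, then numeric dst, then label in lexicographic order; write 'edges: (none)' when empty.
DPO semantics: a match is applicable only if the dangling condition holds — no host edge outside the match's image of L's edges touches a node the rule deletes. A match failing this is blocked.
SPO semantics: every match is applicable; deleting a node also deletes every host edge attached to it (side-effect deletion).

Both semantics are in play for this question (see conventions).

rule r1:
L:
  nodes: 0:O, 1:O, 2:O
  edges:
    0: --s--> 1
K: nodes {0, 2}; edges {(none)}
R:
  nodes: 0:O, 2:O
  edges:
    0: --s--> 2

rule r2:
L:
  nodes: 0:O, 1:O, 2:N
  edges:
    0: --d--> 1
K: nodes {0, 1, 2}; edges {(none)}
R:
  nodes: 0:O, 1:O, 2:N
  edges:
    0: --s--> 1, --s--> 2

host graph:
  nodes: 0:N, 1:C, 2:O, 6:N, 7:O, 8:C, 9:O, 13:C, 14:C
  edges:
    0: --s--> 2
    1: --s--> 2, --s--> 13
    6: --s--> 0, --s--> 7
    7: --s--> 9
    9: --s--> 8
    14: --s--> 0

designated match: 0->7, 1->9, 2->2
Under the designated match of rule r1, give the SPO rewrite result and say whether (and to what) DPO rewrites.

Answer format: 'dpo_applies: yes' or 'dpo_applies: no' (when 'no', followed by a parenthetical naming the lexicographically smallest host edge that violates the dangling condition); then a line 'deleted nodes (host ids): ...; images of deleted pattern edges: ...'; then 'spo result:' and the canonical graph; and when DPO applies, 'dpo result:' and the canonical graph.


dpo_applies: no
(the rule deletes node 9, which keeps host edge (9,8,s) outside the match image — the dangling condition fails, DPO blocks; SPO proceeds and side-deletes such edges)
deleted nodes (host ids): 9; images of deleted pattern edges: (7,9,s)
spo result:
nodes: 0:N, 1:C, 2:O, 6:N, 7:O, 8:C, 13:C, 14:C
edges: (0,2,s); (1,2,s); (1,13,s); (6,0,s); (6,7,s); (7,2,s); (14,0,s)


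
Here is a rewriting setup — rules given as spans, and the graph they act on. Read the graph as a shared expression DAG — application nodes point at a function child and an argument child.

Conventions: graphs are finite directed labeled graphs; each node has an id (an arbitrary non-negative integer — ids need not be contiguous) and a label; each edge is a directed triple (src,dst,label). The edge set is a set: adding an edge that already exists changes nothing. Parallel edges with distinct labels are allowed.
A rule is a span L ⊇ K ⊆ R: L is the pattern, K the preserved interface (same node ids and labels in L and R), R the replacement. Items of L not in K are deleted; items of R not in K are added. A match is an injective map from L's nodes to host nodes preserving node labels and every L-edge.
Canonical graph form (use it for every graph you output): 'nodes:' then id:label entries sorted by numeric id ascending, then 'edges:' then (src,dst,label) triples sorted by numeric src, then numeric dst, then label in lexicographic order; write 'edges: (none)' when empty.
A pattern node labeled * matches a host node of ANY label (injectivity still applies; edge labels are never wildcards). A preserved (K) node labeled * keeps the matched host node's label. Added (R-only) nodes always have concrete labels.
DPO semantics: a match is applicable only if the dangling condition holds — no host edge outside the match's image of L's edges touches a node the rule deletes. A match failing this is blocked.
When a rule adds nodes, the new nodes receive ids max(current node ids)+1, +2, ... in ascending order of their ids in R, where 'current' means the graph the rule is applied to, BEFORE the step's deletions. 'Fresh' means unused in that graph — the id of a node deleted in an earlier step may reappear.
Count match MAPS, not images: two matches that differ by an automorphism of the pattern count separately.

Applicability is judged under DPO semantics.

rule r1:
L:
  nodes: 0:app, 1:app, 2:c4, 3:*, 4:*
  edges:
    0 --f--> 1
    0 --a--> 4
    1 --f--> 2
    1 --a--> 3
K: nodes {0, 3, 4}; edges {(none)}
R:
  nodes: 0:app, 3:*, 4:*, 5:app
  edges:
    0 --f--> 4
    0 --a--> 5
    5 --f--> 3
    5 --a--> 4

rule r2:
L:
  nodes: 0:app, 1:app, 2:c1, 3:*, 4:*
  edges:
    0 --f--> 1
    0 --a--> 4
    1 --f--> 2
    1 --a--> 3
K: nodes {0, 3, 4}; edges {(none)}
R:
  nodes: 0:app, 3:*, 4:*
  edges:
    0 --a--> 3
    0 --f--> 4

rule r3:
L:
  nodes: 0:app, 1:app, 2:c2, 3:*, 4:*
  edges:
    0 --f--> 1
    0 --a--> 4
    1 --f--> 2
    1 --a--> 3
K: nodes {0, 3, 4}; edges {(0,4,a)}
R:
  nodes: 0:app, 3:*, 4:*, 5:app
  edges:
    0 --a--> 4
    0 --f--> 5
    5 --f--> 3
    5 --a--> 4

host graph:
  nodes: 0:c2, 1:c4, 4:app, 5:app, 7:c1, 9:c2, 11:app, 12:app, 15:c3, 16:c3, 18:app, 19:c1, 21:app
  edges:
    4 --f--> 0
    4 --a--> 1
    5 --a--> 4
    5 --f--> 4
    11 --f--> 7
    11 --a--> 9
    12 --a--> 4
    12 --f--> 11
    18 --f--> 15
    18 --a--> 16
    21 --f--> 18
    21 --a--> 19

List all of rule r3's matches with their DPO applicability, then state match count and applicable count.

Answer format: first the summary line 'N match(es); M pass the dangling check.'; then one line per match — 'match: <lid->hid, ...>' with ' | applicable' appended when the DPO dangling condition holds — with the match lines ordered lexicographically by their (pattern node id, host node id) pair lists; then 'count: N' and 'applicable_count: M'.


0 match(es); 0 pass the dangling check.
count: 0
applicable_count: 0


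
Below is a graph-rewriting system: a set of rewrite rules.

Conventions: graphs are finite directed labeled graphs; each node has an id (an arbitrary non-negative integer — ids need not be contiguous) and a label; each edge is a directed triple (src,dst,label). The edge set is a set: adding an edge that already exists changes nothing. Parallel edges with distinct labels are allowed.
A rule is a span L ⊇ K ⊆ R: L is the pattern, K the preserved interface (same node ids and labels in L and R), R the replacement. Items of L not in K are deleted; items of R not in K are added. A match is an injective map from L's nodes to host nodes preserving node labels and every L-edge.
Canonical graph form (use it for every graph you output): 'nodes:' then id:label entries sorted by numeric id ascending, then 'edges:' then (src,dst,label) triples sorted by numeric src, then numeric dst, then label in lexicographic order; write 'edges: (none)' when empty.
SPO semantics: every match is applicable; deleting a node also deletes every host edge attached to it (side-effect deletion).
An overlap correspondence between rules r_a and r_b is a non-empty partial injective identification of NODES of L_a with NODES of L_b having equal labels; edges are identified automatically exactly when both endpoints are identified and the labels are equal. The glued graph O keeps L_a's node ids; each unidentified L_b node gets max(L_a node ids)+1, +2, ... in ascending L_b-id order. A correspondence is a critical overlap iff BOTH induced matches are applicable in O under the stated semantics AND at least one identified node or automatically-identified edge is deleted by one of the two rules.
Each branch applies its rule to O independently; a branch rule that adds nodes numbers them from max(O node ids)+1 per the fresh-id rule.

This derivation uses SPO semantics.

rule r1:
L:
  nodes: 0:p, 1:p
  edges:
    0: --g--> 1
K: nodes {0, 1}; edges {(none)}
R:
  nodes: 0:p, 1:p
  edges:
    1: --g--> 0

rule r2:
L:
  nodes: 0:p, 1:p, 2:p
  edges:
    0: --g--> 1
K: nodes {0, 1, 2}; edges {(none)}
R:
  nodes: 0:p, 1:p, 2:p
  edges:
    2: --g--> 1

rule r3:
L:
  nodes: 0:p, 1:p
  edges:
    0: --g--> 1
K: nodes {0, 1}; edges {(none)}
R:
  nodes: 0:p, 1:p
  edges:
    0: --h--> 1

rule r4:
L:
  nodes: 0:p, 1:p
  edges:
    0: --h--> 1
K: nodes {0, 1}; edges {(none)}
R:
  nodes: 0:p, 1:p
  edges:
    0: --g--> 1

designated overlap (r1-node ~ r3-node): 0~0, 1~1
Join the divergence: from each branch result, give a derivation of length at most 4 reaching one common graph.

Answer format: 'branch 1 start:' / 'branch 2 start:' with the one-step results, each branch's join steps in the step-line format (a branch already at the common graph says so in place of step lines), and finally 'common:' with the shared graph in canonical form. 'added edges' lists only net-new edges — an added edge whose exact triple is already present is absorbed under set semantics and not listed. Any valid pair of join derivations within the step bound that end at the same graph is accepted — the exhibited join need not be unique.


branch 1 start:
nodes: 0:p, 1:p
edges: (1,0,g)
branch 2 start:
nodes: 0:p, 1:p
edges: (0,1,h)
branch 1 step 1: rule r1; match: 0->1, 1->0; deleted nodes (none); deleted edges (1,0,g); added nodes (none); added edges (0,1,g); result: nodes: 0:p, 1:p edges: (0,1,g)
branch 2 step 1: rule r4; match: 0->0, 1->1; deleted nodes (none); deleted edges (0,1,h); added nodes (none); added edges (0,1,g); result: nodes: 0:p, 1:p edges: (0,1,g)
common:
nodes: 0:p, 1:p
edges: (0,1,g)
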